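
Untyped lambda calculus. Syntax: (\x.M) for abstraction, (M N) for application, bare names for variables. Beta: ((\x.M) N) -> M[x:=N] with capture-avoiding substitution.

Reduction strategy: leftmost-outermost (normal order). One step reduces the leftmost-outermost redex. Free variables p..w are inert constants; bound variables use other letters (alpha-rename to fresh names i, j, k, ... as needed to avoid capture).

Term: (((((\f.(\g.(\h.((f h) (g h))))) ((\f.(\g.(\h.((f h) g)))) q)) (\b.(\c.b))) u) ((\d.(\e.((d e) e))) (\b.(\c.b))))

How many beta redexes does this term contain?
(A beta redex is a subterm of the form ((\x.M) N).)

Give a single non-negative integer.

Term: (((((\f.(\g.(\h.((f h) (g h))))) ((\f.(\g.(\h.((f h) g)))) q)) (\b.(\c.b))) u) ((\d.(\e.((d e) e))) (\b.(\c.b))))
  Redex: ((\f.(\g.(\h.((f h) (g h))))) ((\f.(\g.(\h.((f h) g)))) q))
  Redex: ((\f.(\g.(\h.((f h) g)))) q)
  Redex: ((\d.(\e.((d e) e))) (\b.(\c.b)))
Total redexes: 3

Answer: 3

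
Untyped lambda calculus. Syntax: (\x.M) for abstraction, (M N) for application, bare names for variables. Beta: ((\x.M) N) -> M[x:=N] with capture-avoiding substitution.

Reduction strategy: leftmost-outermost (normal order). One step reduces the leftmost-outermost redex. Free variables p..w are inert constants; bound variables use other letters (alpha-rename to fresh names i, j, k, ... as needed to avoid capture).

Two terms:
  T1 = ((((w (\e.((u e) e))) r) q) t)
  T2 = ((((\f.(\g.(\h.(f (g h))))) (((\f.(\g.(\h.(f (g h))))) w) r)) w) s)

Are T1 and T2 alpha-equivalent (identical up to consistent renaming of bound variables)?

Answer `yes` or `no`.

Answer: no

Derivation:
Term 1: ((((w (\e.((u e) e))) r) q) t)
Term 2: ((((\f.(\g.(\h.(f (g h))))) (((\f.(\g.(\h.(f (g h))))) w) r)) w) s)
Alpha-equivalence: compare structure up to binder renaming.
Result: False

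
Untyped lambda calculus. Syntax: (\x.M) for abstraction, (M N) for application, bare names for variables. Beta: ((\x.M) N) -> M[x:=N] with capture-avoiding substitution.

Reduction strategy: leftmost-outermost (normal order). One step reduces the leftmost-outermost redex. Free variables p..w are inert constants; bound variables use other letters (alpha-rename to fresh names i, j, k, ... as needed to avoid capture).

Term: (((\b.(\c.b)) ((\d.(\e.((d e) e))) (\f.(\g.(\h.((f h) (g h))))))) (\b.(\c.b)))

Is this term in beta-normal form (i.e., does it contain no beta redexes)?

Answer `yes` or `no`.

Answer: no

Derivation:
Term: (((\b.(\c.b)) ((\d.(\e.((d e) e))) (\f.(\g.(\h.((f h) (g h))))))) (\b.(\c.b)))
Found 2 beta redex(es).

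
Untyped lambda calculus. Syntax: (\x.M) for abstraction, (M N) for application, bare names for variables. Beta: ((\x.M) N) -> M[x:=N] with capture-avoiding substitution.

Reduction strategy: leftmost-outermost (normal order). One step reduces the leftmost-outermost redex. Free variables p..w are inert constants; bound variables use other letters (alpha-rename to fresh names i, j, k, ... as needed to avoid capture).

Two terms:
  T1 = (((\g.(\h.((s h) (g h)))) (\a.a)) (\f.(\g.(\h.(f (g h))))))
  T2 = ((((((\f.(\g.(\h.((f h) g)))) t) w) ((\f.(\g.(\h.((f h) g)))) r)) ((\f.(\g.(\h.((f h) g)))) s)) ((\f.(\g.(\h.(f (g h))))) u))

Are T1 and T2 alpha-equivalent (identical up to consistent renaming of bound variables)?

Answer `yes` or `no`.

Term 1: (((\g.(\h.((s h) (g h)))) (\a.a)) (\f.(\g.(\h.(f (g h))))))
Term 2: ((((((\f.(\g.(\h.((f h) g)))) t) w) ((\f.(\g.(\h.((f h) g)))) r)) ((\f.(\g.(\h.((f h) g)))) s)) ((\f.(\g.(\h.(f (g h))))) u))
Alpha-equivalence: compare structure up to binder renaming.
Result: False

Answer: no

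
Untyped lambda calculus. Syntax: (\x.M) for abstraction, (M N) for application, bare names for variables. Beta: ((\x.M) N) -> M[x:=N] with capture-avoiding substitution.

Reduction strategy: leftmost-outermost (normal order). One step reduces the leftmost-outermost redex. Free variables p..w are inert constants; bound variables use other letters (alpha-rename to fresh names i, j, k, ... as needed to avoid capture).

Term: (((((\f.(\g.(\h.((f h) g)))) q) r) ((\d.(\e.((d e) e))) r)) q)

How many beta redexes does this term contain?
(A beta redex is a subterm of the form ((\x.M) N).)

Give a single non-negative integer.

Answer: 2

Derivation:
Term: (((((\f.(\g.(\h.((f h) g)))) q) r) ((\d.(\e.((d e) e))) r)) q)
  Redex: ((\f.(\g.(\h.((f h) g)))) q)
  Redex: ((\d.(\e.((d e) e))) r)
Total redexes: 2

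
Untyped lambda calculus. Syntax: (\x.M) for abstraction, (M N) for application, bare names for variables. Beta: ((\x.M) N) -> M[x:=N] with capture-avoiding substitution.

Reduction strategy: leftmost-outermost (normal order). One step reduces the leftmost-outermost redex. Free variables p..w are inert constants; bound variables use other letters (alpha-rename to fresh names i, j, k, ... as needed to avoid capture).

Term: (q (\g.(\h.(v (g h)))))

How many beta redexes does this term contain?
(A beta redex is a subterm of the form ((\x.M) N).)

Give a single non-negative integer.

Answer: 0

Derivation:
Term: (q (\g.(\h.(v (g h)))))
  (no redexes)
Total redexes: 0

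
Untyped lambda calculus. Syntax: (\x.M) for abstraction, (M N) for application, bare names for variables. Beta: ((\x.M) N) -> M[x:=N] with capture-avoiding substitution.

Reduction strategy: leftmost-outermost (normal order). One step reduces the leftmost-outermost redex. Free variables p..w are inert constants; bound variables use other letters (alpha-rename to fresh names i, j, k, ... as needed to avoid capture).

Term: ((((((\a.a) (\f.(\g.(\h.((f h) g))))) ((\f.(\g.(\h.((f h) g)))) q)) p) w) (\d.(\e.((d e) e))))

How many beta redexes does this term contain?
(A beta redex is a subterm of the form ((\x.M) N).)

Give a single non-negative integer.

Term: ((((((\a.a) (\f.(\g.(\h.((f h) g))))) ((\f.(\g.(\h.((f h) g)))) q)) p) w) (\d.(\e.((d e) e))))
  Redex: ((\a.a) (\f.(\g.(\h.((f h) g)))))
  Redex: ((\f.(\g.(\h.((f h) g)))) q)
Total redexes: 2

Answer: 2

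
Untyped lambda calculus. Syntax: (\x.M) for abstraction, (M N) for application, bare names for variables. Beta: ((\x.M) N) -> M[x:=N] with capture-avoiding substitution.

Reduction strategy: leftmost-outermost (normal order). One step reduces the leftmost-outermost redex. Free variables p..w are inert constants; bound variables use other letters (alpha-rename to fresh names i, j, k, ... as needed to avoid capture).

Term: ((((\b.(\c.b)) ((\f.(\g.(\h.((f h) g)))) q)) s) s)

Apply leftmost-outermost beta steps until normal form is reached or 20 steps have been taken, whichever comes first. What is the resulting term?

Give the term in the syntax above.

Answer: (\h.((q h) s))

Derivation:
Step 0: ((((\b.(\c.b)) ((\f.(\g.(\h.((f h) g)))) q)) s) s)
Step 1: (((\c.((\f.(\g.(\h.((f h) g)))) q)) s) s)
Step 2: (((\f.(\g.(\h.((f h) g)))) q) s)
Step 3: ((\g.(\h.((q h) g))) s)
Step 4: (\h.((q h) s))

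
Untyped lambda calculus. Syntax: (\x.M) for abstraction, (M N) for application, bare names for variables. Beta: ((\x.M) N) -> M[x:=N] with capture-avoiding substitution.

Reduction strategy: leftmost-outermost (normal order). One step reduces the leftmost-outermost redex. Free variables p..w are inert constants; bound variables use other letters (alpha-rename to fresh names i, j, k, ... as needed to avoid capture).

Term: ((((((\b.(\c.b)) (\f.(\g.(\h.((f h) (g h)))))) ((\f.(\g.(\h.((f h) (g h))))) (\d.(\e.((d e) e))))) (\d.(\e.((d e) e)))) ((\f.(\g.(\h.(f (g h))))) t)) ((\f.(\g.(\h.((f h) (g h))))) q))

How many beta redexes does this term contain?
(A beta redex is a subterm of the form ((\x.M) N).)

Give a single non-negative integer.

Term: ((((((\b.(\c.b)) (\f.(\g.(\h.((f h) (g h)))))) ((\f.(\g.(\h.((f h) (g h))))) (\d.(\e.((d e) e))))) (\d.(\e.((d e) e)))) ((\f.(\g.(\h.(f (g h))))) t)) ((\f.(\g.(\h.((f h) (g h))))) q))
  Redex: ((\b.(\c.b)) (\f.(\g.(\h.((f h) (g h))))))
  Redex: ((\f.(\g.(\h.((f h) (g h))))) (\d.(\e.((d e) e))))
  Redex: ((\f.(\g.(\h.(f (g h))))) t)
  Redex: ((\f.(\g.(\h.((f h) (g h))))) q)
Total redexes: 4

Answer: 4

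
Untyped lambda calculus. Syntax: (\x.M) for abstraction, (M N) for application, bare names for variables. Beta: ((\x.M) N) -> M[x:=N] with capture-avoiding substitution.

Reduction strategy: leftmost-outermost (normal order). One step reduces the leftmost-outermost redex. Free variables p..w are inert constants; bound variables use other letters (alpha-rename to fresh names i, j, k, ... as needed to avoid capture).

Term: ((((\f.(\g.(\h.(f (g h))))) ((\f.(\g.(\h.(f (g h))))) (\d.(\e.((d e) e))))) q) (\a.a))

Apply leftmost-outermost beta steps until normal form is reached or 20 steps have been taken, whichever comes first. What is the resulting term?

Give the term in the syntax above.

Answer: (\h.(\e.((((q (\a.a)) h) e) e)))

Derivation:
Step 0: ((((\f.(\g.(\h.(f (g h))))) ((\f.(\g.(\h.(f (g h))))) (\d.(\e.((d e) e))))) q) (\a.a))
Step 1: (((\g.(\h.(((\f.(\g.(\h.(f (g h))))) (\d.(\e.((d e) e)))) (g h)))) q) (\a.a))
Step 2: ((\h.(((\f.(\g.(\h.(f (g h))))) (\d.(\e.((d e) e)))) (q h))) (\a.a))
Step 3: (((\f.(\g.(\h.(f (g h))))) (\d.(\e.((d e) e)))) (q (\a.a)))
Step 4: ((\g.(\h.((\d.(\e.((d e) e))) (g h)))) (q (\a.a)))
Step 5: (\h.((\d.(\e.((d e) e))) ((q (\a.a)) h)))
Step 6: (\h.(\e.((((q (\a.a)) h) e) e)))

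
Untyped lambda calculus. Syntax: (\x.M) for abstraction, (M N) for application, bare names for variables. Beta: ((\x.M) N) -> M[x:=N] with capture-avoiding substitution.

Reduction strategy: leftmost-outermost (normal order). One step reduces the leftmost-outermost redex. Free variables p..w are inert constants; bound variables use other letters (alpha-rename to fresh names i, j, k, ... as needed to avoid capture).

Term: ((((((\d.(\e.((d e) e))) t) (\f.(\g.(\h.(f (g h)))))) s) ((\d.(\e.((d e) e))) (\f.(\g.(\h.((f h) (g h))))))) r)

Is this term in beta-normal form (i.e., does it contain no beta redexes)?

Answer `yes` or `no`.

Answer: no

Derivation:
Term: ((((((\d.(\e.((d e) e))) t) (\f.(\g.(\h.(f (g h)))))) s) ((\d.(\e.((d e) e))) (\f.(\g.(\h.((f h) (g h))))))) r)
Found 2 beta redex(es).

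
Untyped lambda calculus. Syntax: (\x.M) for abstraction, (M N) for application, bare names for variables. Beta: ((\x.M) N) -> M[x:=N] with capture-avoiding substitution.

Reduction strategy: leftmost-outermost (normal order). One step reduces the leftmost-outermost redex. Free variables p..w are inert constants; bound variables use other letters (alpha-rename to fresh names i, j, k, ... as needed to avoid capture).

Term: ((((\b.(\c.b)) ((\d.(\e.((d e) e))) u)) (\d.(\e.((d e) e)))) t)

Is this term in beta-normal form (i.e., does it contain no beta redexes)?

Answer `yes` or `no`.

Answer: no

Derivation:
Term: ((((\b.(\c.b)) ((\d.(\e.((d e) e))) u)) (\d.(\e.((d e) e)))) t)
Found 2 beta redex(es).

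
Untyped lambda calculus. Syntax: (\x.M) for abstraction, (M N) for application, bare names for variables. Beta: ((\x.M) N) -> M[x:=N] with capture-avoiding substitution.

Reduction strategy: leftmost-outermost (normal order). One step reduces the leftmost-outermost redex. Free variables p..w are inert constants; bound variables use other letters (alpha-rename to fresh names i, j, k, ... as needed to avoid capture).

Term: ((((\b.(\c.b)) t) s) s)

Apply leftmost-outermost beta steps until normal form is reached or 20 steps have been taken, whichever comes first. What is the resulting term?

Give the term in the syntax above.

Step 0: ((((\b.(\c.b)) t) s) s)
Step 1: (((\c.t) s) s)
Step 2: (t s)

Answer: (t s)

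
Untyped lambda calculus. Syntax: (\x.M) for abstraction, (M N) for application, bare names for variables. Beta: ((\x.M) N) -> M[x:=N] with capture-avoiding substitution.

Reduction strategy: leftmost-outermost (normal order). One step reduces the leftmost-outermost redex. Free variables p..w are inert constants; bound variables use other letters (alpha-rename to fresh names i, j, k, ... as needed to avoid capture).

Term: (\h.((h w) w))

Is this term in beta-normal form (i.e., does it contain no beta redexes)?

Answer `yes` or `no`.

Term: (\h.((h w) w))
No beta redexes found.

Answer: yes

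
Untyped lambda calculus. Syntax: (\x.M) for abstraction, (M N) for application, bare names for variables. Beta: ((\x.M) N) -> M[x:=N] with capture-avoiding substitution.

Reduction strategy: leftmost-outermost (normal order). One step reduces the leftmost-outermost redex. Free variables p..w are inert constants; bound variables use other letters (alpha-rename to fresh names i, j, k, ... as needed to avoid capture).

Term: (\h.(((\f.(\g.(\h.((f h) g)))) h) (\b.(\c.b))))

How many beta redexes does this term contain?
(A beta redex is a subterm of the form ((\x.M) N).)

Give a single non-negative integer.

Answer: 1

Derivation:
Term: (\h.(((\f.(\g.(\h.((f h) g)))) h) (\b.(\c.b))))
  Redex: ((\f.(\g.(\h.((f h) g)))) h)
Total redexes: 1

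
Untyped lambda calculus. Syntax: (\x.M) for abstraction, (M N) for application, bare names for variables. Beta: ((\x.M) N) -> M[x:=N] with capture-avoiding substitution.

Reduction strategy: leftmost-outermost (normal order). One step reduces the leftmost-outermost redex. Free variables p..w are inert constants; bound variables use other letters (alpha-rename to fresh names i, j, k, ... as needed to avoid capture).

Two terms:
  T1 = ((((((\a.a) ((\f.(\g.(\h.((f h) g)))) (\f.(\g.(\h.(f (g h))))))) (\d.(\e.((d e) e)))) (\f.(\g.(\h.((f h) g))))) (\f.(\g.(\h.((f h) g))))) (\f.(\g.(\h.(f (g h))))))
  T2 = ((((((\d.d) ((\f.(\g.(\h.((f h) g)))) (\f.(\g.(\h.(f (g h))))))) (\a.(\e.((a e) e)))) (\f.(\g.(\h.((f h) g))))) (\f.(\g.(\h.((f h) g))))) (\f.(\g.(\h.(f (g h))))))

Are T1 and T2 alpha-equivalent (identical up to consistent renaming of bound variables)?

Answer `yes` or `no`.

Term 1: ((((((\a.a) ((\f.(\g.(\h.((f h) g)))) (\f.(\g.(\h.(f (g h))))))) (\d.(\e.((d e) e)))) (\f.(\g.(\h.((f h) g))))) (\f.(\g.(\h.((f h) g))))) (\f.(\g.(\h.(f (g h))))))
Term 2: ((((((\d.d) ((\f.(\g.(\h.((f h) g)))) (\f.(\g.(\h.(f (g h))))))) (\a.(\e.((a e) e)))) (\f.(\g.(\h.((f h) g))))) (\f.(\g.(\h.((f h) g))))) (\f.(\g.(\h.(f (g h))))))
Alpha-equivalence: compare structure up to binder renaming.
Result: True

Answer: yes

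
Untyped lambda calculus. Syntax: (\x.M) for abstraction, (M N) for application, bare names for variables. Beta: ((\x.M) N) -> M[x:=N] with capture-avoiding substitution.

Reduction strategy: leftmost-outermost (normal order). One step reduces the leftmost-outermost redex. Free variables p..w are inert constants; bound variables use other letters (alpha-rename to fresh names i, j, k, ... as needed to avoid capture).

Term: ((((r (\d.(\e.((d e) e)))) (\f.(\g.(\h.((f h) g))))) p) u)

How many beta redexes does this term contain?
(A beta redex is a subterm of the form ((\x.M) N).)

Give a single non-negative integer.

Answer: 0

Derivation:
Term: ((((r (\d.(\e.((d e) e)))) (\f.(\g.(\h.((f h) g))))) p) u)
  (no redexes)
Total redexes: 0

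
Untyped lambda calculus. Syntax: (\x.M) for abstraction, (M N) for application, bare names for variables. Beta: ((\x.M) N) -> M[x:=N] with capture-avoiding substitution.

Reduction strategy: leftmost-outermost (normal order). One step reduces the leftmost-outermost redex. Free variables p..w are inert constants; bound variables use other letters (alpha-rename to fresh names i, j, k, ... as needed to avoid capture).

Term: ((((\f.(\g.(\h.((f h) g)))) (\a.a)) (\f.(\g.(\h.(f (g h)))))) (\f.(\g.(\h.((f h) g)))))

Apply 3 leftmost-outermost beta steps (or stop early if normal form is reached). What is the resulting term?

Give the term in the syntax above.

Step 0: ((((\f.(\g.(\h.((f h) g)))) (\a.a)) (\f.(\g.(\h.(f (g h)))))) (\f.(\g.(\h.((f h) g)))))
Step 1: (((\g.(\h.(((\a.a) h) g))) (\f.(\g.(\h.(f (g h)))))) (\f.(\g.(\h.((f h) g)))))
Step 2: ((\h.(((\a.a) h) (\f.(\g.(\h.(f (g h))))))) (\f.(\g.(\h.((f h) g)))))
Step 3: (((\a.a) (\f.(\g.(\h.((f h) g))))) (\f.(\g.(\h.(f (g h))))))

Answer: (((\a.a) (\f.(\g.(\h.((f h) g))))) (\f.(\g.(\h.(f (g h))))))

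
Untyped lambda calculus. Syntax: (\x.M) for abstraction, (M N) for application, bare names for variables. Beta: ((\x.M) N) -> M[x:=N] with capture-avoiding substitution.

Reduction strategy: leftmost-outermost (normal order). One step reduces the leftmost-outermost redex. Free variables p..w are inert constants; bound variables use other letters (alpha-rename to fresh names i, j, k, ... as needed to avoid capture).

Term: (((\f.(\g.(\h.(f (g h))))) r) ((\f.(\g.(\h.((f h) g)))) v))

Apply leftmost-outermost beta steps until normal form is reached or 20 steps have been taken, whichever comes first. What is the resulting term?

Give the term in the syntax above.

Answer: (\h.(r (\i.((v i) h))))

Derivation:
Step 0: (((\f.(\g.(\h.(f (g h))))) r) ((\f.(\g.(\h.((f h) g)))) v))
Step 1: ((\g.(\h.(r (g h)))) ((\f.(\g.(\h.((f h) g)))) v))
Step 2: (\h.(r (((\f.(\g.(\h.((f h) g)))) v) h)))
Step 3: (\h.(r ((\g.(\h.((v h) g))) h)))
Step 4: (\h.(r (\i.((v i) h))))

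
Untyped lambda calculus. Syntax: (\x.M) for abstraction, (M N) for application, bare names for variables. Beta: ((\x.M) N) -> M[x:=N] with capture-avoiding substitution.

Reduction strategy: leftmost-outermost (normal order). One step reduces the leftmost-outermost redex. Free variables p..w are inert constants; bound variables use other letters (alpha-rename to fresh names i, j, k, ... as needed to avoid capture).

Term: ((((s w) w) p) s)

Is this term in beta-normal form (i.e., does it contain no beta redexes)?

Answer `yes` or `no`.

Answer: yes

Derivation:
Term: ((((s w) w) p) s)
No beta redexes found.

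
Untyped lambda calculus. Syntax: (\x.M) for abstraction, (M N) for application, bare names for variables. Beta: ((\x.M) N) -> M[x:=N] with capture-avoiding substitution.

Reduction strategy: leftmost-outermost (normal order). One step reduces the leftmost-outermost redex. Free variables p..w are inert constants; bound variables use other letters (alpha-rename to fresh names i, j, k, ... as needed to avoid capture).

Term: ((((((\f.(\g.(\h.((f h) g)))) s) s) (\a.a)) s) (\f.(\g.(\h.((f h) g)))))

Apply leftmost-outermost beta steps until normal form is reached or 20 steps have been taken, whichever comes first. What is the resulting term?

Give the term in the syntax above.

Answer: ((((s (\a.a)) s) s) (\f.(\g.(\h.((f h) g)))))

Derivation:
Step 0: ((((((\f.(\g.(\h.((f h) g)))) s) s) (\a.a)) s) (\f.(\g.(\h.((f h) g)))))
Step 1: (((((\g.(\h.((s h) g))) s) (\a.a)) s) (\f.(\g.(\h.((f h) g)))))
Step 2: ((((\h.((s h) s)) (\a.a)) s) (\f.(\g.(\h.((f h) g)))))
Step 3: ((((s (\a.a)) s) s) (\f.(\g.(\h.((f h) g)))))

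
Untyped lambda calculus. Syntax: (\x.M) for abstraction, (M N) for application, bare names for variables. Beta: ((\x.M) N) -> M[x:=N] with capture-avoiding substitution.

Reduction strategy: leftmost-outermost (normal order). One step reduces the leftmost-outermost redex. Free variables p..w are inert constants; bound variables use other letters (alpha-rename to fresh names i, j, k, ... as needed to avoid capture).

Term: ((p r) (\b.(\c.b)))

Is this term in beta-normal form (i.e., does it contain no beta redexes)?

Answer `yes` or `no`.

Answer: yes

Derivation:
Term: ((p r) (\b.(\c.b)))
No beta redexes found.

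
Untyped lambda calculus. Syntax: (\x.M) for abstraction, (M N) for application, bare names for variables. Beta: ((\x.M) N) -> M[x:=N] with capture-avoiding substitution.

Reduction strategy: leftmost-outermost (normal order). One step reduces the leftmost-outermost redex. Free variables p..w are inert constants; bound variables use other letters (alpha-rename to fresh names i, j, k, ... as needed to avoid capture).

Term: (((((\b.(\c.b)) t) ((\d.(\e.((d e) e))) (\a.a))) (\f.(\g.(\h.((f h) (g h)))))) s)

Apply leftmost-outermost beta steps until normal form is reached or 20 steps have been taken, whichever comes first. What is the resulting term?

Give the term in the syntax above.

Answer: ((t (\f.(\g.(\h.((f h) (g h)))))) s)

Derivation:
Step 0: (((((\b.(\c.b)) t) ((\d.(\e.((d e) e))) (\a.a))) (\f.(\g.(\h.((f h) (g h)))))) s)
Step 1: ((((\c.t) ((\d.(\e.((d e) e))) (\a.a))) (\f.(\g.(\h.((f h) (g h)))))) s)
Step 2: ((t (\f.(\g.(\h.((f h) (g h)))))) s)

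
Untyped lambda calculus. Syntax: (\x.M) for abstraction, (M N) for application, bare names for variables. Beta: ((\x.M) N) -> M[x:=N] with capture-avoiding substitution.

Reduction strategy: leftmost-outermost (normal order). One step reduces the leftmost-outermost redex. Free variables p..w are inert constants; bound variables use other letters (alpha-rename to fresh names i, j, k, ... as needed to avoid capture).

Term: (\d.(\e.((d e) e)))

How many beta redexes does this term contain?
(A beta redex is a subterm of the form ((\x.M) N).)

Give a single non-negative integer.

Term: (\d.(\e.((d e) e)))
  (no redexes)
Total redexes: 0

Answer: 0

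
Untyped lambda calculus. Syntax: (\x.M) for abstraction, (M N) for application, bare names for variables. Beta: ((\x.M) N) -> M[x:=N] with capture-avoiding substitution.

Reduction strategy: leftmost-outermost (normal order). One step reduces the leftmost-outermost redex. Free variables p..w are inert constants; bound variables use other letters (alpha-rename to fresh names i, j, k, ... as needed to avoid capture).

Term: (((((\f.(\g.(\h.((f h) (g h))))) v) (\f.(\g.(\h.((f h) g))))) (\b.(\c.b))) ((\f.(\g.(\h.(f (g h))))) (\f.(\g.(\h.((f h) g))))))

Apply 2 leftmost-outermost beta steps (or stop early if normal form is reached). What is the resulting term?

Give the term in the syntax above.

Step 0: (((((\f.(\g.(\h.((f h) (g h))))) v) (\f.(\g.(\h.((f h) g))))) (\b.(\c.b))) ((\f.(\g.(\h.(f (g h))))) (\f.(\g.(\h.((f h) g))))))
Step 1: ((((\g.(\h.((v h) (g h)))) (\f.(\g.(\h.((f h) g))))) (\b.(\c.b))) ((\f.(\g.(\h.(f (g h))))) (\f.(\g.(\h.((f h) g))))))
Step 2: (((\h.((v h) ((\f.(\g.(\h.((f h) g)))) h))) (\b.(\c.b))) ((\f.(\g.(\h.(f (g h))))) (\f.(\g.(\h.((f h) g))))))

Answer: (((\h.((v h) ((\f.(\g.(\h.((f h) g)))) h))) (\b.(\c.b))) ((\f.(\g.(\h.(f (g h))))) (\f.(\g.(\h.((f h) g))))))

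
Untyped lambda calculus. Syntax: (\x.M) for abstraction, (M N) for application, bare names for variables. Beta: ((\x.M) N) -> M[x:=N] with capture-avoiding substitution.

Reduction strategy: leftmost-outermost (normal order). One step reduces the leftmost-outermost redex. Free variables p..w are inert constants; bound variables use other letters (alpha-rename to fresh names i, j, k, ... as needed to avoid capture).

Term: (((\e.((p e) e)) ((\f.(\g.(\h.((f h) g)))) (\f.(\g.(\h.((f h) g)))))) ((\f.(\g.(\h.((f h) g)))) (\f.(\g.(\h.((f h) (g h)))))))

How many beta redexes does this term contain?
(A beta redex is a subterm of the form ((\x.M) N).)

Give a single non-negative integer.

Term: (((\e.((p e) e)) ((\f.(\g.(\h.((f h) g)))) (\f.(\g.(\h.((f h) g)))))) ((\f.(\g.(\h.((f h) g)))) (\f.(\g.(\h.((f h) (g h)))))))
  Redex: ((\e.((p e) e)) ((\f.(\g.(\h.((f h) g)))) (\f.(\g.(\h.((f h) g))))))
  Redex: ((\f.(\g.(\h.((f h) g)))) (\f.(\g.(\h.((f h) g)))))
  Redex: ((\f.(\g.(\h.((f h) g)))) (\f.(\g.(\h.((f h) (g h))))))
Total redexes: 3

Answer: 3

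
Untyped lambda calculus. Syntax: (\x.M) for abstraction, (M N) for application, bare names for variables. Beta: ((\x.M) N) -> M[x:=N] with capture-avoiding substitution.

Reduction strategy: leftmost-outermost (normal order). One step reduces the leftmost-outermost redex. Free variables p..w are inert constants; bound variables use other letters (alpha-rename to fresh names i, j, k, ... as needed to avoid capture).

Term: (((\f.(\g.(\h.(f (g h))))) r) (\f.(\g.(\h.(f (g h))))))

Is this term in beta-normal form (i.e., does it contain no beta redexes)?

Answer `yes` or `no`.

Term: (((\f.(\g.(\h.(f (g h))))) r) (\f.(\g.(\h.(f (g h))))))
Found 1 beta redex(es).

Answer: no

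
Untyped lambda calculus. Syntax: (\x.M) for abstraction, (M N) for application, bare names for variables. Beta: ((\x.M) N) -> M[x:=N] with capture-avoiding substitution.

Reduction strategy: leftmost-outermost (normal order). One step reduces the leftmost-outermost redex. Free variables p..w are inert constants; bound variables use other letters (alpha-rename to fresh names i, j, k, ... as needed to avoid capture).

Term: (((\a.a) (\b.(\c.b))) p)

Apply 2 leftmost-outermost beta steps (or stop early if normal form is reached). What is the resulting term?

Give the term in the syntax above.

Step 0: (((\a.a) (\b.(\c.b))) p)
Step 1: ((\b.(\c.b)) p)
Step 2: (\c.p)

Answer: (\c.p)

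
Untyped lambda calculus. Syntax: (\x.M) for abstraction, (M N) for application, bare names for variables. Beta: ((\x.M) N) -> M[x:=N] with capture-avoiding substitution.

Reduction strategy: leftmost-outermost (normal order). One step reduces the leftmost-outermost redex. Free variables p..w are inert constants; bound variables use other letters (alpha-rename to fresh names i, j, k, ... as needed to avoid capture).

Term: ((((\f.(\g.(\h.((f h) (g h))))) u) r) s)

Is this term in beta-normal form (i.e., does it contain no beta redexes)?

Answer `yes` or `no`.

Term: ((((\f.(\g.(\h.((f h) (g h))))) u) r) s)
Found 1 beta redex(es).

Answer: no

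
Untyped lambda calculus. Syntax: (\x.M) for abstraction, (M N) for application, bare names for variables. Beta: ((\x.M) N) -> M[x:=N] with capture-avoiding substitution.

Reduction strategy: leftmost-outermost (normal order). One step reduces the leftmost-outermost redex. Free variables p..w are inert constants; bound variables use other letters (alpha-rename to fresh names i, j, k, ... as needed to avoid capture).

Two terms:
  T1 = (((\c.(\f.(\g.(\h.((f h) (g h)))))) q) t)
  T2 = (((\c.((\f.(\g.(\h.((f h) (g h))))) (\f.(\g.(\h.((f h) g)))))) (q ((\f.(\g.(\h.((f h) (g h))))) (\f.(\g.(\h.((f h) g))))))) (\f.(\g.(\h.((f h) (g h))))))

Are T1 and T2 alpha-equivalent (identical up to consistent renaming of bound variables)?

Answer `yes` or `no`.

Term 1: (((\c.(\f.(\g.(\h.((f h) (g h)))))) q) t)
Term 2: (((\c.((\f.(\g.(\h.((f h) (g h))))) (\f.(\g.(\h.((f h) g)))))) (q ((\f.(\g.(\h.((f h) (g h))))) (\f.(\g.(\h.((f h) g))))))) (\f.(\g.(\h.((f h) (g h))))))
Alpha-equivalence: compare structure up to binder renaming.
Result: False

Answer: no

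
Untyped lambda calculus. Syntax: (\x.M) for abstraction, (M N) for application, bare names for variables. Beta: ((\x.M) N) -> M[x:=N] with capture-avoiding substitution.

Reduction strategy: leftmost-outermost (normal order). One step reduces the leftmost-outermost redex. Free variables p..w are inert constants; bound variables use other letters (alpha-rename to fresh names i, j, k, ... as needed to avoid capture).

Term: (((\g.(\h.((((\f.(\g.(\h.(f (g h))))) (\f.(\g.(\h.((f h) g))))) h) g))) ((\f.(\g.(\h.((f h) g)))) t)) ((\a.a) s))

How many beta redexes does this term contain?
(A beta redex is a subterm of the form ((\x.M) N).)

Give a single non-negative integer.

Term: (((\g.(\h.((((\f.(\g.(\h.(f (g h))))) (\f.(\g.(\h.((f h) g))))) h) g))) ((\f.(\g.(\h.((f h) g)))) t)) ((\a.a) s))
  Redex: ((\g.(\h.((((\f.(\g.(\h.(f (g h))))) (\f.(\g.(\h.((f h) g))))) h) g))) ((\f.(\g.(\h.((f h) g)))) t))
  Redex: ((\f.(\g.(\h.(f (g h))))) (\f.(\g.(\h.((f h) g)))))
  Redex: ((\f.(\g.(\h.((f h) g)))) t)
  Redex: ((\a.a) s)
Total redexes: 4

Answer: 4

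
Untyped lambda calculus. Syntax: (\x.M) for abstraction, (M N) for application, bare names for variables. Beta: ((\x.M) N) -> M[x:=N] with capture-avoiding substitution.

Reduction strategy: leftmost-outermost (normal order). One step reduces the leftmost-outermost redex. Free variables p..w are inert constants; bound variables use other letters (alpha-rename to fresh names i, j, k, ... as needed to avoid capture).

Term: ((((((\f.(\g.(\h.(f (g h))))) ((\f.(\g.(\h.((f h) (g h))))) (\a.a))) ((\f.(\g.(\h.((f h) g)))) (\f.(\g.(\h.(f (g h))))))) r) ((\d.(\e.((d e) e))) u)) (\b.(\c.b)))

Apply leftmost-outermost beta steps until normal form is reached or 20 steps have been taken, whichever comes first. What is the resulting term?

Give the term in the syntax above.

Answer: (((u (\h.((u (r h)) (r h)))) ((\g.(\h.(((\d.(\e.((d e) e))) u) (g h)))) r)) (\b.(\c.b)))

Derivation:
Step 0: ((((((\f.(\g.(\h.(f (g h))))) ((\f.(\g.(\h.((f h) (g h))))) (\a.a))) ((\f.(\g.(\h.((f h) g)))) (\f.(\g.(\h.(f (g h))))))) r) ((\d.(\e.((d e) e))) u)) (\b.(\c.b)))
Step 1: (((((\g.(\h.(((\f.(\g.(\h.((f h) (g h))))) (\a.a)) (g h)))) ((\f.(\g.(\h.((f h) g)))) (\f.(\g.(\h.(f (g h))))))) r) ((\d.(\e.((d e) e))) u)) (\b.(\c.b)))
Step 2: ((((\h.(((\f.(\g.(\h.((f h) (g h))))) (\a.a)) (((\f.(\g.(\h.((f h) g)))) (\f.(\g.(\h.(f (g h)))))) h))) r) ((\d.(\e.((d e) e))) u)) (\b.(\c.b)))
Step 3: (((((\f.(\g.(\h.((f h) (g h))))) (\a.a)) (((\f.(\g.(\h.((f h) g)))) (\f.(\g.(\h.(f (g h)))))) r)) ((\d.(\e.((d e) e))) u)) (\b.(\c.b)))
Step 4: ((((\g.(\h.(((\a.a) h) (g h)))) (((\f.(\g.(\h.((f h) g)))) (\f.(\g.(\h.(f (g h)))))) r)) ((\d.(\e.((d e) e))) u)) (\b.(\c.b)))
Step 5: (((\h.(((\a.a) h) ((((\f.(\g.(\h.((f h) g)))) (\f.(\g.(\h.(f (g h)))))) r) h))) ((\d.(\e.((d e) e))) u)) (\b.(\c.b)))
Step 6: ((((\a.a) ((\d.(\e.((d e) e))) u)) ((((\f.(\g.(\h.((f h) g)))) (\f.(\g.(\h.(f (g h)))))) r) ((\d.(\e.((d e) e))) u))) (\b.(\c.b)))
Step 7: ((((\d.(\e.((d e) e))) u) ((((\f.(\g.(\h.((f h) g)))) (\f.(\g.(\h.(f (g h)))))) r) ((\d.(\e.((d e) e))) u))) (\b.(\c.b)))
Step 8: (((\e.((u e) e)) ((((\f.(\g.(\h.((f h) g)))) (\f.(\g.(\h.(f (g h)))))) r) ((\d.(\e.((d e) e))) u))) (\b.(\c.b)))
Step 9: (((u ((((\f.(\g.(\h.((f h) g)))) (\f.(\g.(\h.(f (g h)))))) r) ((\d.(\e.((d e) e))) u))) ((((\f.(\g.(\h.((f h) g)))) (\f.(\g.(\h.(f (g h)))))) r) ((\d.(\e.((d e) e))) u))) (\b.(\c.b)))
Step 10: (((u (((\g.(\h.(((\f.(\g.(\h.(f (g h))))) h) g))) r) ((\d.(\e.((d e) e))) u))) ((((\f.(\g.(\h.((f h) g)))) (\f.(\g.(\h.(f (g h)))))) r) ((\d.(\e.((d e) e))) u))) (\b.(\c.b)))
Step 11: (((u ((\h.(((\f.(\g.(\h.(f (g h))))) h) r)) ((\d.(\e.((d e) e))) u))) ((((\f.(\g.(\h.((f h) g)))) (\f.(\g.(\h.(f (g h)))))) r) ((\d.(\e.((d e) e))) u))) (\b.(\c.b)))
Step 12: (((u (((\f.(\g.(\h.(f (g h))))) ((\d.(\e.((d e) e))) u)) r)) ((((\f.(\g.(\h.((f h) g)))) (\f.(\g.(\h.(f (g h)))))) r) ((\d.(\e.((d e) e))) u))) (\b.(\c.b)))
Step 13: (((u ((\g.(\h.(((\d.(\e.((d e) e))) u) (g h)))) r)) ((((\f.(\g.(\h.((f h) g)))) (\f.(\g.(\h.(f (g h)))))) r) ((\d.(\e.((d e) e))) u))) (\b.(\c.b)))
Step 14: (((u (\h.(((\d.(\e.((d e) e))) u) (r h)))) ((((\f.(\g.(\h.((f h) g)))) (\f.(\g.(\h.(f (g h)))))) r) ((\d.(\e.((d e) e))) u))) (\b.(\c.b)))
Step 15: (((u (\h.((\e.((u e) e)) (r h)))) ((((\f.(\g.(\h.((f h) g)))) (\f.(\g.(\h.(f (g h)))))) r) ((\d.(\e.((d e) e))) u))) (\b.(\c.b)))
Step 16: (((u (\h.((u (r h)) (r h)))) ((((\f.(\g.(\h.((f h) g)))) (\f.(\g.(\h.(f (g h)))))) r) ((\d.(\e.((d e) e))) u))) (\b.(\c.b)))
Step 17: (((u (\h.((u (r h)) (r h)))) (((\g.(\h.(((\f.(\g.(\h.(f (g h))))) h) g))) r) ((\d.(\e.((d e) e))) u))) (\b.(\c.b)))
Step 18: (((u (\h.((u (r h)) (r h)))) ((\h.(((\f.(\g.(\h.(f (g h))))) h) r)) ((\d.(\e.((d e) e))) u))) (\b.(\c.b)))
Step 19: (((u (\h.((u (r h)) (r h)))) (((\f.(\g.(\h.(f (g h))))) ((\d.(\e.((d e) e))) u)) r)) (\b.(\c.b)))
Step 20: (((u (\h.((u (r h)) (r h)))) ((\g.(\h.(((\d.(\e.((d e) e))) u) (g h)))) r)) (\b.(\c.b)))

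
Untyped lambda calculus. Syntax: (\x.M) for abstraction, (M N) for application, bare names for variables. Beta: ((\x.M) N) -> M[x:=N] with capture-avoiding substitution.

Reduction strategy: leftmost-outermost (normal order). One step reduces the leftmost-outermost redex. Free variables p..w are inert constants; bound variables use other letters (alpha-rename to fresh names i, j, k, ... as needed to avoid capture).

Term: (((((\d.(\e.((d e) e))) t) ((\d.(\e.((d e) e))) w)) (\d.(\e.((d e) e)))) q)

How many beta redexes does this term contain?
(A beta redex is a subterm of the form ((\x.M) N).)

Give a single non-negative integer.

Answer: 2

Derivation:
Term: (((((\d.(\e.((d e) e))) t) ((\d.(\e.((d e) e))) w)) (\d.(\e.((d e) e)))) q)
  Redex: ((\d.(\e.((d e) e))) t)
  Redex: ((\d.(\e.((d e) e))) w)
Total redexes: 2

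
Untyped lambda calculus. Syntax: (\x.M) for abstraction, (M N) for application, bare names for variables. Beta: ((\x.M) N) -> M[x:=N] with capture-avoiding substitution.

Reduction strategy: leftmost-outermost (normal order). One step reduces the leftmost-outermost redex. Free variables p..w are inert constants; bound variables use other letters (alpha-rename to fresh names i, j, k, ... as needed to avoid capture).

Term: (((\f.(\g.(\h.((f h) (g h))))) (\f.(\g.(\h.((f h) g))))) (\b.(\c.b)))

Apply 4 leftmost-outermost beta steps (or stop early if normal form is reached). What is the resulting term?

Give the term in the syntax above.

Step 0: (((\f.(\g.(\h.((f h) (g h))))) (\f.(\g.(\h.((f h) g))))) (\b.(\c.b)))
Step 1: ((\g.(\h.(((\f.(\g.(\h.((f h) g)))) h) (g h)))) (\b.(\c.b)))
Step 2: (\h.(((\f.(\g.(\h.((f h) g)))) h) ((\b.(\c.b)) h)))
Step 3: (\h.((\g.(\i.((h i) g))) ((\b.(\c.b)) h)))
Step 4: (\h.(\i.((h i) ((\b.(\c.b)) h))))

Answer: (\h.(\i.((h i) ((\b.(\c.b)) h))))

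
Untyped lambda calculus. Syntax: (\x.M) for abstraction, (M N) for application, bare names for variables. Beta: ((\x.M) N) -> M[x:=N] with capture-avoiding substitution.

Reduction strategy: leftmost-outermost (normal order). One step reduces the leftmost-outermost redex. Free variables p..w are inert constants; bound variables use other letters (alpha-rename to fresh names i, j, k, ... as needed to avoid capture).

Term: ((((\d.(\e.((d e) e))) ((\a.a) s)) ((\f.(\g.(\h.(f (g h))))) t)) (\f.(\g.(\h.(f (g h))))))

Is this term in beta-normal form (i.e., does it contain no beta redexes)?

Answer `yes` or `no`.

Answer: no

Derivation:
Term: ((((\d.(\e.((d e) e))) ((\a.a) s)) ((\f.(\g.(\h.(f (g h))))) t)) (\f.(\g.(\h.(f (g h))))))
Found 3 beta redex(es).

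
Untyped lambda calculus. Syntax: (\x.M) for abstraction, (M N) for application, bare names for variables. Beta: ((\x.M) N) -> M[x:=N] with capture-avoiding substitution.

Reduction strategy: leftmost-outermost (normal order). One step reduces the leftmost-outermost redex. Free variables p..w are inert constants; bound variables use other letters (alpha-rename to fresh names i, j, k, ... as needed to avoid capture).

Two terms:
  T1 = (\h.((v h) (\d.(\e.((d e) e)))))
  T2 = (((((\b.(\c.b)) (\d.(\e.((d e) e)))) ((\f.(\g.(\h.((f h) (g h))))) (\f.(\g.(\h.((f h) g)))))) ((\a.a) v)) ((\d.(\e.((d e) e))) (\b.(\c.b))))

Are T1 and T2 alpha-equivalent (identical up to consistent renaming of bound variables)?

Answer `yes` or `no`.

Term 1: (\h.((v h) (\d.(\e.((d e) e)))))
Term 2: (((((\b.(\c.b)) (\d.(\e.((d e) e)))) ((\f.(\g.(\h.((f h) (g h))))) (\f.(\g.(\h.((f h) g)))))) ((\a.a) v)) ((\d.(\e.((d e) e))) (\b.(\c.b))))
Alpha-equivalence: compare structure up to binder renaming.
Result: False

Answer: no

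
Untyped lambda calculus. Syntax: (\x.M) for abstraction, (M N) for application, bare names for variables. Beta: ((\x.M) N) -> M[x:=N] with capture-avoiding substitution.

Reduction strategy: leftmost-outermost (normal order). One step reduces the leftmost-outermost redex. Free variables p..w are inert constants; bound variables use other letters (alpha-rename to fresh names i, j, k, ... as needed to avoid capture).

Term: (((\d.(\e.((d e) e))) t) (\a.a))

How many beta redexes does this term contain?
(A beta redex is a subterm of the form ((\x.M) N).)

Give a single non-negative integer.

Term: (((\d.(\e.((d e) e))) t) (\a.a))
  Redex: ((\d.(\e.((d e) e))) t)
Total redexes: 1

Answer: 1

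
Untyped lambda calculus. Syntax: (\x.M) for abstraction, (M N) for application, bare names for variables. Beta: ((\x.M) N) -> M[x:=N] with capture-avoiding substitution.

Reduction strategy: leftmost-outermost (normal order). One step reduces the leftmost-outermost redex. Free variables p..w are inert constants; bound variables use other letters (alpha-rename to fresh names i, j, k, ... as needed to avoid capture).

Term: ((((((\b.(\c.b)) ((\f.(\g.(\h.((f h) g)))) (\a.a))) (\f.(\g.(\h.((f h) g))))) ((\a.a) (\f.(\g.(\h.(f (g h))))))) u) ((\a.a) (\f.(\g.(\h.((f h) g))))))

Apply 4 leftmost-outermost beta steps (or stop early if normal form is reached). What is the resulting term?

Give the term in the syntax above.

Step 0: ((((((\b.(\c.b)) ((\f.(\g.(\h.((f h) g)))) (\a.a))) (\f.(\g.(\h.((f h) g))))) ((\a.a) (\f.(\g.(\h.(f (g h))))))) u) ((\a.a) (\f.(\g.(\h.((f h) g))))))
Step 1: (((((\c.((\f.(\g.(\h.((f h) g)))) (\a.a))) (\f.(\g.(\h.((f h) g))))) ((\a.a) (\f.(\g.(\h.(f (g h))))))) u) ((\a.a) (\f.(\g.(\h.((f h) g))))))
Step 2: (((((\f.(\g.(\h.((f h) g)))) (\a.a)) ((\a.a) (\f.(\g.(\h.(f (g h))))))) u) ((\a.a) (\f.(\g.(\h.((f h) g))))))
Step 3: ((((\g.(\h.(((\a.a) h) g))) ((\a.a) (\f.(\g.(\h.(f (g h))))))) u) ((\a.a) (\f.(\g.(\h.((f h) g))))))
Step 4: (((\h.(((\a.a) h) ((\a.a) (\f.(\g.(\h.(f (g h)))))))) u) ((\a.a) (\f.(\g.(\h.((f h) g))))))

Answer: (((\h.(((\a.a) h) ((\a.a) (\f.(\g.(\h.(f (g h)))))))) u) ((\a.a) (\f.(\g.(\h.((f h) g))))))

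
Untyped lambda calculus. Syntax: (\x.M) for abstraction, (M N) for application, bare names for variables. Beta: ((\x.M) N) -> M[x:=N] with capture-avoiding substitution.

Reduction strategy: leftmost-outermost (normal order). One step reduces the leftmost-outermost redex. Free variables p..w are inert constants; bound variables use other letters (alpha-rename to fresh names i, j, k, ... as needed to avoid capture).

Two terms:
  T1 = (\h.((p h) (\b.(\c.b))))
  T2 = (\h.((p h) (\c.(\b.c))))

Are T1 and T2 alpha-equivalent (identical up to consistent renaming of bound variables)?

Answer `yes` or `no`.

Answer: yes

Derivation:
Term 1: (\h.((p h) (\b.(\c.b))))
Term 2: (\h.((p h) (\c.(\b.c))))
Alpha-equivalence: compare structure up to binder renaming.
Result: True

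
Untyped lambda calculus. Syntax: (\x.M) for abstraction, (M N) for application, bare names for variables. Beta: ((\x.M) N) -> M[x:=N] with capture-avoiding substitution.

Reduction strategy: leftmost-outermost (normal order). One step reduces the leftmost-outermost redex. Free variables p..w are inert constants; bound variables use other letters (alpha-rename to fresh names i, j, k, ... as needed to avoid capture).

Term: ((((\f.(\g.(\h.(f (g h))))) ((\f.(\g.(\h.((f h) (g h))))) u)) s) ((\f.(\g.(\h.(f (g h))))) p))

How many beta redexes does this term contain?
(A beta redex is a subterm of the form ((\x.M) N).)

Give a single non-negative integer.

Term: ((((\f.(\g.(\h.(f (g h))))) ((\f.(\g.(\h.((f h) (g h))))) u)) s) ((\f.(\g.(\h.(f (g h))))) p))
  Redex: ((\f.(\g.(\h.(f (g h))))) ((\f.(\g.(\h.((f h) (g h))))) u))
  Redex: ((\f.(\g.(\h.((f h) (g h))))) u)
  Redex: ((\f.(\g.(\h.(f (g h))))) p)
Total redexes: 3

Answer: 3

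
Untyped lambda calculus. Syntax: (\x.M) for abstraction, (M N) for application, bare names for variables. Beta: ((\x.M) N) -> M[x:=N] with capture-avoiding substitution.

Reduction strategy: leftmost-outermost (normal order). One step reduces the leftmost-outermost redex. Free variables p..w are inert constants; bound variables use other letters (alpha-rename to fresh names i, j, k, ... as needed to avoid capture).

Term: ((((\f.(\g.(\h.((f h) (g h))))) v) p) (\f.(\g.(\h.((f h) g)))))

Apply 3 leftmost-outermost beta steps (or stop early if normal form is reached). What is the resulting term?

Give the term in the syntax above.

Answer: ((v (\f.(\g.(\h.((f h) g))))) (p (\f.(\g.(\h.((f h) g))))))

Derivation:
Step 0: ((((\f.(\g.(\h.((f h) (g h))))) v) p) (\f.(\g.(\h.((f h) g)))))
Step 1: (((\g.(\h.((v h) (g h)))) p) (\f.(\g.(\h.((f h) g)))))
Step 2: ((\h.((v h) (p h))) (\f.(\g.(\h.((f h) g)))))
Step 3: ((v (\f.(\g.(\h.((f h) g))))) (p (\f.(\g.(\h.((f h) g))))))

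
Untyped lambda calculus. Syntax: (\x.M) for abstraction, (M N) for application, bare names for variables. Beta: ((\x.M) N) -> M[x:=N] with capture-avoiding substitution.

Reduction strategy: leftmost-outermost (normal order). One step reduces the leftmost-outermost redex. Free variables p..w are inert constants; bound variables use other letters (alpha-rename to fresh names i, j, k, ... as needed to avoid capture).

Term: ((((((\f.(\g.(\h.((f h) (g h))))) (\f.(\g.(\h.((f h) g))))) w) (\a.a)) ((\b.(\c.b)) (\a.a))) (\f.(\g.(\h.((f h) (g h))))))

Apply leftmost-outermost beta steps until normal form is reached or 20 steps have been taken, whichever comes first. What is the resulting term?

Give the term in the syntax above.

Step 0: ((((((\f.(\g.(\h.((f h) (g h))))) (\f.(\g.(\h.((f h) g))))) w) (\a.a)) ((\b.(\c.b)) (\a.a))) (\f.(\g.(\h.((f h) (g h))))))
Step 1: (((((\g.(\h.(((\f.(\g.(\h.((f h) g)))) h) (g h)))) w) (\a.a)) ((\b.(\c.b)) (\a.a))) (\f.(\g.(\h.((f h) (g h))))))
Step 2: ((((\h.(((\f.(\g.(\h.((f h) g)))) h) (w h))) (\a.a)) ((\b.(\c.b)) (\a.a))) (\f.(\g.(\h.((f h) (g h))))))
Step 3: (((((\f.(\g.(\h.((f h) g)))) (\a.a)) (w (\a.a))) ((\b.(\c.b)) (\a.a))) (\f.(\g.(\h.((f h) (g h))))))
Step 4: ((((\g.(\h.(((\a.a) h) g))) (w (\a.a))) ((\b.(\c.b)) (\a.a))) (\f.(\g.(\h.((f h) (g h))))))
Step 5: (((\h.(((\a.a) h) (w (\a.a)))) ((\b.(\c.b)) (\a.a))) (\f.(\g.(\h.((f h) (g h))))))
Step 6: ((((\a.a) ((\b.(\c.b)) (\a.a))) (w (\a.a))) (\f.(\g.(\h.((f h) (g h))))))
Step 7: ((((\b.(\c.b)) (\a.a)) (w (\a.a))) (\f.(\g.(\h.((f h) (g h))))))
Step 8: (((\c.(\a.a)) (w (\a.a))) (\f.(\g.(\h.((f h) (g h))))))
Step 9: ((\a.a) (\f.(\g.(\h.((f h) (g h))))))
Step 10: (\f.(\g.(\h.((f h) (g h)))))

Answer: (\f.(\g.(\h.((f h) (g h)))))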